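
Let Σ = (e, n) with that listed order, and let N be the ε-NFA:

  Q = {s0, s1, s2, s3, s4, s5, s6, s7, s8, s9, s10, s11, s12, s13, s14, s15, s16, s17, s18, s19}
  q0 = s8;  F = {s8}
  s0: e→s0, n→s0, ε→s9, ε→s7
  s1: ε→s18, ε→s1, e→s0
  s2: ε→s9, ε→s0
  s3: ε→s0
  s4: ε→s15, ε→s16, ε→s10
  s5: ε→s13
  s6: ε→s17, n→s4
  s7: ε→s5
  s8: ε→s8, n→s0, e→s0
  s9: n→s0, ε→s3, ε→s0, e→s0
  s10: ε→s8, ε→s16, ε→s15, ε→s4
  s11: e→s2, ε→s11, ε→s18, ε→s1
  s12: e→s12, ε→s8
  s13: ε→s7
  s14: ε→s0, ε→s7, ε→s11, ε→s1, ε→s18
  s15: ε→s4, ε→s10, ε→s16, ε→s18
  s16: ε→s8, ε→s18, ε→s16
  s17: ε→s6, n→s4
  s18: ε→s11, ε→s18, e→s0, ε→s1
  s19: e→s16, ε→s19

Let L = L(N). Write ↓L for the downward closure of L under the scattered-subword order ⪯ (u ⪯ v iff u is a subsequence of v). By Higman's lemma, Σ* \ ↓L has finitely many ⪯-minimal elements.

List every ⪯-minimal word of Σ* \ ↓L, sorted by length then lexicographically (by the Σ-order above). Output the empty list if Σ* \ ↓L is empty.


|Q|=20, |F|=1, |δ|=55 (42 ε).
min D↑ (2 st, q0=0, F={1}): 0:e→1,n→1 1:e→1,n→1.
'e': N↓-sim [7, 6] end={s0,s13,s3,s5,s7,s9} rej; 1/1 single-dels accept.
'n': |S_i|=[7, 6] end={s0,s13,s3,s5,s7,s9} ∉↓L; 1/1 deletions ∈↓L.
2 minimals (antichain).

Antichain: [e, n].


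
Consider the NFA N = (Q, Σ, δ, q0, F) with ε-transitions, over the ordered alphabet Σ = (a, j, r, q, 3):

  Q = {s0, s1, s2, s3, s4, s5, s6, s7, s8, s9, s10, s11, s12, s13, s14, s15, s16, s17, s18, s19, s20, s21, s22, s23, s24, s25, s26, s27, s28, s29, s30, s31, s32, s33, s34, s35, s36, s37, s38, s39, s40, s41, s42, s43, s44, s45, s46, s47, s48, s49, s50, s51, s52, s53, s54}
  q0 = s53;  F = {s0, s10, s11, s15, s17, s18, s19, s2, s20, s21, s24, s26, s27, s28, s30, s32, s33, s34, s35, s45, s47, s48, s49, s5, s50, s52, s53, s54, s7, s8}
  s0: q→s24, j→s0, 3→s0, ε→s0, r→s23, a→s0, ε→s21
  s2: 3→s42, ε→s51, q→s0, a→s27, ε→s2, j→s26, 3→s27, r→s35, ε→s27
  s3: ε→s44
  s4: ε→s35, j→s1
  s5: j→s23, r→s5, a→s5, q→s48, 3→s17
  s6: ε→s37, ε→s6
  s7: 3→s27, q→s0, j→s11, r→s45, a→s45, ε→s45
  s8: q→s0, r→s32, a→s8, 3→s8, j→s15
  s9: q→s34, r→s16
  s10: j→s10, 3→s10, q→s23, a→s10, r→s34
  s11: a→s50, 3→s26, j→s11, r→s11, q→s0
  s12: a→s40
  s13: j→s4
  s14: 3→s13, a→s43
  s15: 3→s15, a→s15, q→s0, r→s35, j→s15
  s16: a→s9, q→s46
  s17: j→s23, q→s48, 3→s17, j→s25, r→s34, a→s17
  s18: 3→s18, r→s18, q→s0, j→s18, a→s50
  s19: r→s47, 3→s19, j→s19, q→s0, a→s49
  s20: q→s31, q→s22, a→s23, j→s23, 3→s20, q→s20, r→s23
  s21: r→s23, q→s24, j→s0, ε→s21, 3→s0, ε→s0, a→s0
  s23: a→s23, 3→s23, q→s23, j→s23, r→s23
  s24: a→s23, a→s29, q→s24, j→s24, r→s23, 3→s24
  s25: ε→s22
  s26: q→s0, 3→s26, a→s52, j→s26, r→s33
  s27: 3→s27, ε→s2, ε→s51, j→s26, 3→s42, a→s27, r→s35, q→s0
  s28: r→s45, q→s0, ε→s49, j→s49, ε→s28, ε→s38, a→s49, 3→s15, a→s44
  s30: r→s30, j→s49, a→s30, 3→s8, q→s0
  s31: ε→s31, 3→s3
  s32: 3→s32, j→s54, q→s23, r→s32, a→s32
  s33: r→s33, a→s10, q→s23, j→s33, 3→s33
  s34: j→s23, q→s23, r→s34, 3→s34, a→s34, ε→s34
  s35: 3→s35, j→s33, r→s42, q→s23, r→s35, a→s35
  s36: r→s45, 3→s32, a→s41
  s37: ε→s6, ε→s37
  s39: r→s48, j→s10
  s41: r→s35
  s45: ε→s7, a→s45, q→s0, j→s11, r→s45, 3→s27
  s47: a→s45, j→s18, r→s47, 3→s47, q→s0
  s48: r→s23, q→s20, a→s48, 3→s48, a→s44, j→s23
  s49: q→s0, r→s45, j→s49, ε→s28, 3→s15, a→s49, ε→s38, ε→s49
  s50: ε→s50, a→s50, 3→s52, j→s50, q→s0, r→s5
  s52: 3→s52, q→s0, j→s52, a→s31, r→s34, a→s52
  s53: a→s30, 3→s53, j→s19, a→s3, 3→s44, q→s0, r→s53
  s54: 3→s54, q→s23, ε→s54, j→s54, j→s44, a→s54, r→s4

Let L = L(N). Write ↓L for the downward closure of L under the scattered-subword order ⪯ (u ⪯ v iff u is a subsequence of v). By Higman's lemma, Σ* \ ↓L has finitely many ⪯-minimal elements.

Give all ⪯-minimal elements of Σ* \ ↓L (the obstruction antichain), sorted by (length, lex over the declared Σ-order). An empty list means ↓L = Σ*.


|Q|=55, |F|=30, |δ|=212 (28 ε).
min D↑ (27 st, q0=0, F={7}): 0:a→1,j→2,r→0,q→3,3→0 1:a→1,j→4,r→1,q→3,3→5 2:a→4,j→2,r→6,q→3,3→2 3:a→3,j→3,r→7,q→8,3→3 4:a→4,j→4,r→9,q→3,3→10 5:a→5,j→10,r→11,q→3,3→5 6:a→9,j→12,r→6,q→3,3→6 7:a→7,j→7,r→7,q→7,3→7 8:a→7,j→8,r→7,q→8,3→8 9:a→9,j→13,r→9,q→3,3→14 10:a→10,j→10,r→15,q→3,3→10 11:a→11,j→16,r→11,q→7,3→11 12:a→17,j→12,r→12,q→3,3→12 13:a→17,j→13,r→13,q→3,3→18 14:a→14,j→18,r→15,q→3,3→14 15:a→15,j→19,r→15,q→7,3→15 16:a→16,j→16,r→15,q→7,3→16 17:a→17,j→17,r→20,q→3,3→21 18:a→21,j→18,r→19,q→3,3→18 19:a→22,j→19,r→19,q→7,3→19 20:a→20,j→7,r→20,q→23,3→24 21:a→21,j→21,r→25,q→3,3→21 22:a→22,j→22,r→25,q→7,3→22 23:a→23,j→7,r→7,q→26,3→23 24:a→24,j→7,r→25,q→23,3→24 25:a→25,j→7,r→25,q→7,3→25 26:a→7,j→7,r→7,q→26,3→26.
'qr': N↓-sim [42, 11, 1] end={s23} rej; 2/2 single-dels accept.
'qqa': |S_i|=[42, 11, 8, 2] end={s23,s29} — reject; 3/3 single-dels accept.
'a3rq': |S_i|=[42, 38, 29, 11, 1] end={s23} rej; 4/4 del acc.
'jrjarj': |S_i|=[42, 38, 32, 23, 18, 11, 3] end={s22,s23,s25} ∉↓L; 6/6 single-dels accept.
4 obstructions.

min(Σ*\↓L) = [qr, qqa, a3rq, jrjarj].


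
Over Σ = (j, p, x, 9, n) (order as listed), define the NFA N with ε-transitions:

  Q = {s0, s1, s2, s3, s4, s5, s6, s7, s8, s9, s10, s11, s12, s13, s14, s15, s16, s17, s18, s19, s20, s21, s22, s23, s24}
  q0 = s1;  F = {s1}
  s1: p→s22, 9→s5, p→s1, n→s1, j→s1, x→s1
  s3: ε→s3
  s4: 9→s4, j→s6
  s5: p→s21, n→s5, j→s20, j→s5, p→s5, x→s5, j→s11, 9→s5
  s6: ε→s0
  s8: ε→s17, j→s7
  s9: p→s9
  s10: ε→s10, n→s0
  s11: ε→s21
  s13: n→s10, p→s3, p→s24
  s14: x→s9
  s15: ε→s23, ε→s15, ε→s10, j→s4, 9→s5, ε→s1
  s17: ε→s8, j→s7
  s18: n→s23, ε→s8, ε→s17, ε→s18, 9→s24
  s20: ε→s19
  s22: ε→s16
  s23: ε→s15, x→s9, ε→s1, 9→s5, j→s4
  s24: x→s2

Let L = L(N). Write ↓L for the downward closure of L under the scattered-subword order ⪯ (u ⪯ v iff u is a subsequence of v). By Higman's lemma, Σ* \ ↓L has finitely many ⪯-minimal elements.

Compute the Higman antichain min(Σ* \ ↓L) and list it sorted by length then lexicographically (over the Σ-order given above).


|Q|=25, |F|=1, |δ|=49 (17 ε).
min D↑ (2 st, q0=0, F={1}): 0:j→0,p→0,x→0,9→1,n→0 1:j→1,p→1,x→1,9→1,n→1.
'9': run [8, 5] end={s11,s19,s20,s21,s5} ∉↓L; 1/1 del acc.
1 words, ⪯-incomp.

A = [9].


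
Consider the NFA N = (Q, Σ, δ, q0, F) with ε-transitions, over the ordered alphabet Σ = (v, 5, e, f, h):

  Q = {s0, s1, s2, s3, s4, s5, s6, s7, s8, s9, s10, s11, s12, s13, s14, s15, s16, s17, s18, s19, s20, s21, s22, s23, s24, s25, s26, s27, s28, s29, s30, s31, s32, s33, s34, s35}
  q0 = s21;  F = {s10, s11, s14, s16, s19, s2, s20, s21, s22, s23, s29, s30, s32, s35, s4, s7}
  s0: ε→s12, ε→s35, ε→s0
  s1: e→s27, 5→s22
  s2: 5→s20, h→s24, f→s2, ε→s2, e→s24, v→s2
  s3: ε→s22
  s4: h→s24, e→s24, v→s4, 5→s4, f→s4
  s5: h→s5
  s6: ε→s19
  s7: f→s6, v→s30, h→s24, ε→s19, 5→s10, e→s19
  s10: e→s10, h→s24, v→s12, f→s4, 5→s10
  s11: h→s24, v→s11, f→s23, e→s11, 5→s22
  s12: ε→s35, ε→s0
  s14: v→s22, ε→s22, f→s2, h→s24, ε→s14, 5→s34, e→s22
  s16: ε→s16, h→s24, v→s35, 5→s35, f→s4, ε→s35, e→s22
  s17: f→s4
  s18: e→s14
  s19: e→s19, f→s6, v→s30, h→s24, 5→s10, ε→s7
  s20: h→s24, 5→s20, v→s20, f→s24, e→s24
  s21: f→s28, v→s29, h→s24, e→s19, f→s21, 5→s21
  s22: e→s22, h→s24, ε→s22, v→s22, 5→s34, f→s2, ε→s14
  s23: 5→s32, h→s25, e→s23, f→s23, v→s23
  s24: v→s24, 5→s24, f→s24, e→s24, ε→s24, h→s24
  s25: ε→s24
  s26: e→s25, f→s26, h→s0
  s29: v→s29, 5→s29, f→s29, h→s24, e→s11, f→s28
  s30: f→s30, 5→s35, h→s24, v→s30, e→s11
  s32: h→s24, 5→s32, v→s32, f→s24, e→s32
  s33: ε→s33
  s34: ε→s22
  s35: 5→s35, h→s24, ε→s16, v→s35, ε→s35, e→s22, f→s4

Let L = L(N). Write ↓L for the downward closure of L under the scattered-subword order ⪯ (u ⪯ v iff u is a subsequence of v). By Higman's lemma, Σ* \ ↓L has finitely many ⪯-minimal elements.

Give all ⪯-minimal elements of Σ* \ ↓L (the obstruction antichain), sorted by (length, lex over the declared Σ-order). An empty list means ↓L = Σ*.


|Q|=36, |F|=16, |δ|=117 (22 ε).
min D↑ (14 st, q0=0, F={3}): 0:v→1,5→0,e→2,f→0,h→3 1:v→1,5→1,e→4,f→1,h→3 2:v→5,5→6,e→2,f→2,h→3 3:v→3,5→3,e→3,f→3,h→3 4:v→4,5→7,e→4,f→8,h→3 5:v→5,5→9,e→4,f→5,h→3 6:v→9,5→6,e→6,f→10,h→3 7:v→7,5→7,e→7,f→11,h→3 8:v→8,5→12,e→8,f→8,h→3 9:v→9,5→9,e→7,f→10,h→3 10:v→10,5→10,e→3,f→10,h→3 11:v→11,5→13,e→3,f→11,h→3 12:v→12,5→12,e→12,f→3,h→3 13:v→13,5→13,e→3,f→3,h→3 (ε-aug+det+¬).
'h': run [23, 2] end={s24,s25} ∉↓L; 1/1 deletions ∈↓L.
'e5fe': |S_i|=[23, 20, 13, 4, 1] end={s24} — reject; 4/4 del acc.
'vef5f': run [23, 18, 10, 6, 3, 1] end={s24} rej; 5/5 del acc.
3 minimals (antichain).

min(Σ*\↓L) = [h, e5fe, vef5f].


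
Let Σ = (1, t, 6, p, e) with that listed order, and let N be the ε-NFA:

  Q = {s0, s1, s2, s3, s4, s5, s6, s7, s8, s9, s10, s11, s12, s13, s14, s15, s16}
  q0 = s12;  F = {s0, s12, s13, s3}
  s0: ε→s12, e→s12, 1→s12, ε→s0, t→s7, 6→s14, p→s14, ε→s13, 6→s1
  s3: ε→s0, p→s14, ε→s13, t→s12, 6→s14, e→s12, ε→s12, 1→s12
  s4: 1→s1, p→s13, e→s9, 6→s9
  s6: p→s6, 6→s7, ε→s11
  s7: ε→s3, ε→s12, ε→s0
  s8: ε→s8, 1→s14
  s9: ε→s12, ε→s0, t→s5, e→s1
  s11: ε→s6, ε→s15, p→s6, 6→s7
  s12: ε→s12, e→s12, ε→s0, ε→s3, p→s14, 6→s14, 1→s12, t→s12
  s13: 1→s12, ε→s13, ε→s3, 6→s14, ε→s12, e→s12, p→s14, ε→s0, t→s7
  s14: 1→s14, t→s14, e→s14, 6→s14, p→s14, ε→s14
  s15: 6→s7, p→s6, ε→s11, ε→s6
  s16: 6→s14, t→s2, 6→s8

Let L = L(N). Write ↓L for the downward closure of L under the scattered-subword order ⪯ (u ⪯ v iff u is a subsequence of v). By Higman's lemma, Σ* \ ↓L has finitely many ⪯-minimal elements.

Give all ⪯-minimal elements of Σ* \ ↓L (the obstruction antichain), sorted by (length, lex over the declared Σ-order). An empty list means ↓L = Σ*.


|Q|=17, |F|=4, |δ|=67 (25 ε).
min D↑ (2 st, q0=0, F={1}): 0:1→0,t→0,6→1,p→1,e→0 1:1→1,t→1,6→1,p→1,e→1 [Hopcroft].
'6': N↓-sim [7, 2] end={s1,s14} — reject; 1/1 deletions ∈↓L.
'p': |S_i|=[7, 1] end={s14} rej; 1/1 deletions ∈↓L.
2 words, ⪯-incomp.

min(Σ*\↓L) = [6, p].


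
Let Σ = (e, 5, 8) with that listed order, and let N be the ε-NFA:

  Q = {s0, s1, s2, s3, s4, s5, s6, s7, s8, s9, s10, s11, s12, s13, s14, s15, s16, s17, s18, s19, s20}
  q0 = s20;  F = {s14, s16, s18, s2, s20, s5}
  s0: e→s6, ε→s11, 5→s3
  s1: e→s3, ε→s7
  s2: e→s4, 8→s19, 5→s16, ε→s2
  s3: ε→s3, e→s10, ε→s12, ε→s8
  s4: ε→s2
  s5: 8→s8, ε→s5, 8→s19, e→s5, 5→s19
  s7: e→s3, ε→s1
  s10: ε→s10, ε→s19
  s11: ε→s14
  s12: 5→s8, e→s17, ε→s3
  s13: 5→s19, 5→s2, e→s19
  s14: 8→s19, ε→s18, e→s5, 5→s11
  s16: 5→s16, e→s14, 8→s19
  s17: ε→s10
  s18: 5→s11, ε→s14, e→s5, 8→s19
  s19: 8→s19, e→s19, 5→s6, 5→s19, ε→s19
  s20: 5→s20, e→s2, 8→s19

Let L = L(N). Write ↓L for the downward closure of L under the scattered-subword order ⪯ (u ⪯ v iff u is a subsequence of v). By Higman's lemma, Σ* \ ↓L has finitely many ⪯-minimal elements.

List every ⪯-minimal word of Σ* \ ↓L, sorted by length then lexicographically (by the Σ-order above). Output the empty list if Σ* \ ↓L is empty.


min(Σ*\↓L) = [8, e5ee5].

|Q|=21, |F|=6, |δ|=50 (17 ε).
min D↑ (6 st, q0=0, F={2}): 0:e→1,5→0,8→2 1:e→1,5→3,8→2 2:e→2,5→2,8→2 3:e→4,5→3,8→2 4:e→5,5→4,8→2 5:e→5,5→2,8→2 [Hopcroft].
'8': |S_i|=[11, 3] end={s19,s6,s8} — reject; 1/1 deletions ∈↓L.
'e5ee5': run [11, 10, 8, 7, 4, 2] end={s19,s6} — reject; 5/5 del acc.
2 obstructions.


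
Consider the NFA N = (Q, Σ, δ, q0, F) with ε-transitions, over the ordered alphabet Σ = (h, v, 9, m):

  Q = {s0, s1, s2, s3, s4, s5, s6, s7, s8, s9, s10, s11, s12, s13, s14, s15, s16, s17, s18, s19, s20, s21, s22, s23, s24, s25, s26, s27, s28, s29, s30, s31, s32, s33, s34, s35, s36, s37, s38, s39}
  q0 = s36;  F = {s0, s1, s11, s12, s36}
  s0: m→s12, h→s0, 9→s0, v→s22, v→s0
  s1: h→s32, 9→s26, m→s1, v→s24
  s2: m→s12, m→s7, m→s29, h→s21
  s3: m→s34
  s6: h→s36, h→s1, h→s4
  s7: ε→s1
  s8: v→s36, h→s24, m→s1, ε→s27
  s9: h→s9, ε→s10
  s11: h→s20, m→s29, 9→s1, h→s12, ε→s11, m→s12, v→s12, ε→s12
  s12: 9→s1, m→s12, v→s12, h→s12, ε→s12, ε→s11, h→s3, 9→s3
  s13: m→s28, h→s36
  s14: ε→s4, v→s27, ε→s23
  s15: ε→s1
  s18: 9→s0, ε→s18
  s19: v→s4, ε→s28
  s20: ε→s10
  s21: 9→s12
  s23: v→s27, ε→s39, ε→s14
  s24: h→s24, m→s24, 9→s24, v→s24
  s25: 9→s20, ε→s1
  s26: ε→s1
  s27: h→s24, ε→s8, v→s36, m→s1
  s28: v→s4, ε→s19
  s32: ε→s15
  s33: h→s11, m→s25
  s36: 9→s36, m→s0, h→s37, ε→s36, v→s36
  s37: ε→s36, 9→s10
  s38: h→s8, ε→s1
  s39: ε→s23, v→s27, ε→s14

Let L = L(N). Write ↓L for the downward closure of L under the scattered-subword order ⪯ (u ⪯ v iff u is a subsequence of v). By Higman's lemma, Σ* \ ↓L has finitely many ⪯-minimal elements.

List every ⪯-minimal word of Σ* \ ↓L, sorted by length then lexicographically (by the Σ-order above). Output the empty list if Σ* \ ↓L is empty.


Antichain: [mm9v].

|Q|=40, |F|=5, |δ|=83 (25 ε).
min D↑ (5 st, q0=0, F={4}): 0:h→0,v→0,9→0,m→1 1:h→1,v→1,9→1,m→2 2:h→2,v→2,9→3,m→2 3:h→3,v→4,9→3,m→3 4:h→4,v→4,9→4,m→4 (ε-aug+det+¬).
'mm9v': N↓-sim [16, 14, 12, 7, 1] end={s24} ∉↓L; 4/4 single-dels accept.
1 words, ⪯-incomp.


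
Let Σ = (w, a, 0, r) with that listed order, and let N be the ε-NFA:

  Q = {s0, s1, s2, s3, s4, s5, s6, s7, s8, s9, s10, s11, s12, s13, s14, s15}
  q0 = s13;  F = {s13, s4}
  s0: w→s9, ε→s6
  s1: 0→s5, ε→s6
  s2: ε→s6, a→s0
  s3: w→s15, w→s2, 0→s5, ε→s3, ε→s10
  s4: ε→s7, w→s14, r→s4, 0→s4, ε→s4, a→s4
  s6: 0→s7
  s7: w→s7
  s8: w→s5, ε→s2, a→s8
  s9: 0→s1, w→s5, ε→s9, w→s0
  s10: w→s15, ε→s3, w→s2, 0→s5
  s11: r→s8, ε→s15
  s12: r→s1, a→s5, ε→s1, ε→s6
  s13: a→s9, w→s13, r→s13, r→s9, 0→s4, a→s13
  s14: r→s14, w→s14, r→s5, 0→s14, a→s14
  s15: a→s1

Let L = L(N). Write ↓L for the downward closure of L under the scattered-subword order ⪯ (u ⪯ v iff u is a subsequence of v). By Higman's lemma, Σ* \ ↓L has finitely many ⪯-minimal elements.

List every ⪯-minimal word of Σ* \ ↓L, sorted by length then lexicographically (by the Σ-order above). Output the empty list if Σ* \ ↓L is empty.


|Q|=16, |F|=2, |δ|=48 (13 ε).
min D↑ (3 st, q0=0, F={2}): 0:w→0,a→0,0→1,r→0 1:w→2,a→1,0→1,r→1 2:w→2,a→2,0→2,r→2 (ε-aug+det+¬).
'0w': run [9, 6, 3] end={s14,s5,s7} — reject; 2/2 del acc.
1 words, ⪯-incomp.

Antichain: [0w].


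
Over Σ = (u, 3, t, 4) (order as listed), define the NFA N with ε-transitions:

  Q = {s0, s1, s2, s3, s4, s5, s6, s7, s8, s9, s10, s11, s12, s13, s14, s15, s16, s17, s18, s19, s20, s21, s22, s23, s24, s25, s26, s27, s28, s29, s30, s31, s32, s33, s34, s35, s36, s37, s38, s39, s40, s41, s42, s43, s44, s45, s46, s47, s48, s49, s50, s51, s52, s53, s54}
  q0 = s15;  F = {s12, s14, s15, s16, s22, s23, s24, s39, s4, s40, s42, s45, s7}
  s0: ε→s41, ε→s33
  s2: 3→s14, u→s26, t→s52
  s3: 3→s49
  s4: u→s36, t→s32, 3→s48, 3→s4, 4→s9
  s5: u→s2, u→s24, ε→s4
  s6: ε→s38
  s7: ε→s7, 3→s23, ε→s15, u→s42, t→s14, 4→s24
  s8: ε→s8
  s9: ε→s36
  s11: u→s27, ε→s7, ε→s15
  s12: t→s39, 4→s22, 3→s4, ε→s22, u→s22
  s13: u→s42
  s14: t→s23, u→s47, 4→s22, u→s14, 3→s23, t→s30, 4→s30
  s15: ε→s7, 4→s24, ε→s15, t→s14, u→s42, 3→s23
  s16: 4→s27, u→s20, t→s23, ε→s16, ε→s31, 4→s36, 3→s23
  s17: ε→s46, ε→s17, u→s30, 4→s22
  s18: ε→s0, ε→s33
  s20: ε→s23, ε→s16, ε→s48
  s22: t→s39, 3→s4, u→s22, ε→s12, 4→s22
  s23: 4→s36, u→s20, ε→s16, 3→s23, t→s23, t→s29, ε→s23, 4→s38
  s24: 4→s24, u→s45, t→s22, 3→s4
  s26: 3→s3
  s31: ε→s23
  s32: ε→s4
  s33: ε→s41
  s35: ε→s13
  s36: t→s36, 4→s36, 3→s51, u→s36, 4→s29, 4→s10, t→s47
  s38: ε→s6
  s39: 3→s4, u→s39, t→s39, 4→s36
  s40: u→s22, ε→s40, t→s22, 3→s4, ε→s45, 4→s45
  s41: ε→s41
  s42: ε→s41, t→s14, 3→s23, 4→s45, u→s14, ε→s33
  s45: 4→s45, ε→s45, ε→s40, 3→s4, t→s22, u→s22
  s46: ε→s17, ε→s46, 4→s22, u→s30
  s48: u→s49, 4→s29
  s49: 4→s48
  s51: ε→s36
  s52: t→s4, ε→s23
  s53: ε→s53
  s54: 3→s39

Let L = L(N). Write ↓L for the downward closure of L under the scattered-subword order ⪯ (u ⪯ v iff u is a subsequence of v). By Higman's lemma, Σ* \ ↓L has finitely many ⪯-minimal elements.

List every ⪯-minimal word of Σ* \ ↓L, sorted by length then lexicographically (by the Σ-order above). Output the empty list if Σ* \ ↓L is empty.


|Q|=55, |F|=13, |δ|=126 (42 ε).
min D↑ (10 st, q0=0, F={6}): 0:u→1,3→2,t→3,4→4 1:u→3,3→2,t→3,4→5 2:u→2,3→2,t→2,4→6 3:u→3,3→2,t→2,4→7 4:u→5,3→8,t→7,4→4 5:u→7,3→8,t→7,4→5 6:u→6,3→6,t→6,4→6 7:u→7,3→8,t→9,4→7 8:u→6,3→8,t→8,4→6 9:u→9,3→8,t→9,4→6 (ε-aug+det+¬).
'34': run [30, 17, 11] end={s10,s27,s29,s36,s38,s47,s48,s49,s51,s6,s9} rej; 2/2 single-dels accept.
'tt4': N↓-sim [30, 22, 19, 11] end={s10,s27,s29,s36,s38,s47,s48,s49,s51,s6,s9} rej; 3/3 single-dels accept.
'43u': |S_i|=[30, 20, 10, 7] end={s10,s29,s36,s47,s48,s49,s51} rej; 3/3 deletions ∈↓L.
'uut4': N↓-sim [30, 27, 22, 19, 11] end={s10,s27,s29,s36,s38,s47,s48,s49,s51,s6,s9} rej; 4/4 del acc.
4 obstructions.

min(Σ*\↓L) = [34, tt4, 43u, uut4].


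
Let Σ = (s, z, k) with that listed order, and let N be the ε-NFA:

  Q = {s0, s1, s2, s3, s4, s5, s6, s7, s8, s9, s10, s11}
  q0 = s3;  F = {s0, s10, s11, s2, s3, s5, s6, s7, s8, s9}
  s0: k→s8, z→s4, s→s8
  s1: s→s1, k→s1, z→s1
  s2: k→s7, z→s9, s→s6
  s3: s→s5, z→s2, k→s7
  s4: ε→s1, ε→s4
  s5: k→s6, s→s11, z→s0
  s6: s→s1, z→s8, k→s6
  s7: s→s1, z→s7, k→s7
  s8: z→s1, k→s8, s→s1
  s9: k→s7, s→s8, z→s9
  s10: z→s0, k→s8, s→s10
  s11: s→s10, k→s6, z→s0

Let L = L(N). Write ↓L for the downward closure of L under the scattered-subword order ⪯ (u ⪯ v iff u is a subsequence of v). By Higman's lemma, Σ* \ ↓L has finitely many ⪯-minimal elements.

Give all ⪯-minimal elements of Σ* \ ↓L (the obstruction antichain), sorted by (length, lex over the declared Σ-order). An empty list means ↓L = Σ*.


|Q|=12, |F|=10, |δ|=35 (2 ε).
min D↑ (11 st, q0=0, F={8}): 0:s→1,z→2,k→3 1:s→4,z→5,k→6 2:s→6,z→7,k→3 3:s→8,z→3,k→3 4:s→9,z→5,k→6 5:s→10,z→8,k→10 6:s→8,z→10,k→6 7:s→10,z→7,k→3 8:s→8,z→8,k→8 9:s→9,z→5,k→10 10:s→8,z→8,k→10 [Hopcroft].
'ks': |S_i|=[12, 4, 1] end={s1} — reject; 2/2 single-dels accept.
'szz': N↓-sim [12, 8, 4, 2] end={s1,s4} ∉↓L; 3/3 del acc.
'zss': run [12, 8, 3, 1] end={s1} ∉↓L; 3/3 del acc.
'zzsz': run [12, 8, 5, 2, 1] end={s1} rej; 4/4 single-dels accept.
'ssskz': N↓-sim [12, 8, 7, 5, 2, 1] end={s1} rej; 5/5 deletions ∈↓L.
5 obstructions.

Antichain: [ks, szz, zss, zzsz, ssskz].


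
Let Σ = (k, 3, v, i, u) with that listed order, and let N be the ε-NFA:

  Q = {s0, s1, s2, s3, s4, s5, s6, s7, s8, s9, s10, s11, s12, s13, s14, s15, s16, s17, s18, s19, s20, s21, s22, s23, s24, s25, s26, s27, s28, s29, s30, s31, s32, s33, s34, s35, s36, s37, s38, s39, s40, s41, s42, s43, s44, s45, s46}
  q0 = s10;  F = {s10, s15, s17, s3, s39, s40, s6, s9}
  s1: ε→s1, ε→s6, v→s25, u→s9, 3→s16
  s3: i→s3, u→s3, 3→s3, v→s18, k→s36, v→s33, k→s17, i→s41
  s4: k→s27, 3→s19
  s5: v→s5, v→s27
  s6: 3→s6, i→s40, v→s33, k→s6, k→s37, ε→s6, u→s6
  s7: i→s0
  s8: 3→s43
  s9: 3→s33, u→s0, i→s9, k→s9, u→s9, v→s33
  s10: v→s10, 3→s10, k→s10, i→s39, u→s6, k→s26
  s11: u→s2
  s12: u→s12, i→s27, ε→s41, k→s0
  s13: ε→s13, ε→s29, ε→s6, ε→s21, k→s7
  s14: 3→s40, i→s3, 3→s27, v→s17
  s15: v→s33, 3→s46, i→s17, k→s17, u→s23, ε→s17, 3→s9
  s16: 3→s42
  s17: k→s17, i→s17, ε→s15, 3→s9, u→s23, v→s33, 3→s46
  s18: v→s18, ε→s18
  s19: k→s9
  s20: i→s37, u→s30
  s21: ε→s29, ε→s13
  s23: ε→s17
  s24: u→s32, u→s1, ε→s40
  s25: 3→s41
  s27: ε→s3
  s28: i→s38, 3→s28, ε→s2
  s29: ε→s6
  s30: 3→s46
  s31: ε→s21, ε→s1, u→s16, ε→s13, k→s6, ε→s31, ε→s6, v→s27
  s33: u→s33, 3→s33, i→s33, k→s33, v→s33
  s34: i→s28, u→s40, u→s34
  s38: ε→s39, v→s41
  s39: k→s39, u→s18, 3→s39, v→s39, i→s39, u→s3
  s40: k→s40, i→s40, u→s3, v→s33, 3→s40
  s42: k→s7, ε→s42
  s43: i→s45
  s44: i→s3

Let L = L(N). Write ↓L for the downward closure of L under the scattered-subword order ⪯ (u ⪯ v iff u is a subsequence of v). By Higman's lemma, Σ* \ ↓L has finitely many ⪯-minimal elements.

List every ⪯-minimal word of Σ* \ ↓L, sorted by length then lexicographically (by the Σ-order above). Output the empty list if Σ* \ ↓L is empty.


A = [uv, iuk33].

|Q|=47, |F|=8, |δ|=118 (25 ε).
min D↑ (8 st, q0=0, F={4}): 0:k→0,3→0,v→0,i→1,u→2 1:k→1,3→1,v→1,i→1,u→3 2:k→2,3→2,v→4,i→5,u→2 3:k→6,3→3,v→4,i→3,u→3 4:k→4,3→4,v→4,i→4,u→4 5:k→5,3→5,v→4,i→5,u→3 6:k→6,3→7,v→4,i→6,u→6 7:k→7,3→4,v→4,i→7,u→7.
'uv': N↓-sim [17, 14, 2] end={s18,s33} rej; 2/2 del acc.
'iuk33': N↓-sim [17, 13, 11, 8, 4, 1] end={s33} — reject; 5/5 del acc.
2 words, ⪯-incomp.


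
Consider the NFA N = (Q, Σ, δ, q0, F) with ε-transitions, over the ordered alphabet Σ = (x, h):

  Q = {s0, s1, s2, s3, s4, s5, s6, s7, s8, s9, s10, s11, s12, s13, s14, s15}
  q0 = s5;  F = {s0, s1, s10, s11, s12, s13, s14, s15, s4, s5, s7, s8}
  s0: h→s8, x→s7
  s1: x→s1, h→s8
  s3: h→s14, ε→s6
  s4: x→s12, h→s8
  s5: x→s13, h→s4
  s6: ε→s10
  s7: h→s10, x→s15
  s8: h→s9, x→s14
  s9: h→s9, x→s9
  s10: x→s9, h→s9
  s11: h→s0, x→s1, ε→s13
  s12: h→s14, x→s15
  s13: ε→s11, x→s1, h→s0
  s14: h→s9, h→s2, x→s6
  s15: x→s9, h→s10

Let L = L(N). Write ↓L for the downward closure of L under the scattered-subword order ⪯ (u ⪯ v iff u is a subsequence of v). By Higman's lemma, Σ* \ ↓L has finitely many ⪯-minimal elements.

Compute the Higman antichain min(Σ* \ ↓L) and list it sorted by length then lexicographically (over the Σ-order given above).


A = [hhh, xxhh, hxxx, xhxhx].

|Q|=16, |F|=12, |δ|=32 (4 ε).
min D↑ (12 st, q0=0, F={10}): 0:x→1,h→2 1:x→3,h→4 2:x→5,h→6 3:x→3,h→6 4:x→7,h→6 5:x→8,h→9 6:x→9,h→10 7:x→8,h→11 8:x→10,h→11 9:x→11,h→10 10:x→10,h→10 11:x→10,h→10 (ε-aug+det+¬).
'hhh': run [15, 11, 6, 2] end={s2,s9} — reject; 3/3 del acc.
'xxhh': |S_i|=[15, 13, 9, 6, 2] end={s2,s9} rej; 4/4 del acc.
'hxxx': run [15, 11, 8, 4, 1] end={s9} rej; 4/4 deletions ∈↓L.
'xhxhx': run [15, 13, 9, 7, 3, 1] end={s9} rej; 5/5 single-dels accept.
4 words, ⪯-incomp.


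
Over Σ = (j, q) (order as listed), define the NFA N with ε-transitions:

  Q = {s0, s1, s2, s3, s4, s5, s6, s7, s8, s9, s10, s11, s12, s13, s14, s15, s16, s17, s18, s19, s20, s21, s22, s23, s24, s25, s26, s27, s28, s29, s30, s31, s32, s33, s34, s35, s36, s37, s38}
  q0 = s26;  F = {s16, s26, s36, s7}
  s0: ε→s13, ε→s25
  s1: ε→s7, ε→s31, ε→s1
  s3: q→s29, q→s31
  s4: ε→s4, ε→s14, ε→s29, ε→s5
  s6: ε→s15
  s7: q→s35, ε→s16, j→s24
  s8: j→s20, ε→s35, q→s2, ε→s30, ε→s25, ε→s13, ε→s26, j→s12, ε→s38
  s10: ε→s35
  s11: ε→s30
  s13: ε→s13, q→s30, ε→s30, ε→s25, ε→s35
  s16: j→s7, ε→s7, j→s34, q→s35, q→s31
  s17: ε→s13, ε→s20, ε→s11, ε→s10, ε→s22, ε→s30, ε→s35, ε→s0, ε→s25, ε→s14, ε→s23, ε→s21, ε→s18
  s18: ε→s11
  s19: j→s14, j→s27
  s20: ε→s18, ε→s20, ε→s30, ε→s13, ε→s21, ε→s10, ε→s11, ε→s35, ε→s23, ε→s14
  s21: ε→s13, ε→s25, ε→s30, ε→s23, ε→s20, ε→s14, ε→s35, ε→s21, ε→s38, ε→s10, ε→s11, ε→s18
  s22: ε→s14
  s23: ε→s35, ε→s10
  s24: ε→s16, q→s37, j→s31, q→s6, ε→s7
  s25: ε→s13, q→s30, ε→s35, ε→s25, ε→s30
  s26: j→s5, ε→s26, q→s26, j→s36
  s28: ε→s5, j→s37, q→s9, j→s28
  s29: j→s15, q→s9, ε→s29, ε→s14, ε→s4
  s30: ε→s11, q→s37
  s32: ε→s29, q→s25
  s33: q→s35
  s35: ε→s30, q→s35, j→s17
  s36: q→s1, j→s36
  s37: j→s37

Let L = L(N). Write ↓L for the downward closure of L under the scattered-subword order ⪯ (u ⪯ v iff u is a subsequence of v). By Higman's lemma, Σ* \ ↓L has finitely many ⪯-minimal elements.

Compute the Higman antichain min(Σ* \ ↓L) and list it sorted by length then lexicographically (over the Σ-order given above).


|Q|=39, |F|=4, |δ|=111 (77 ε).
min D↑ (4 st, q0=0, F={3}): 0:j→1,q→0 1:j→1,q→2 2:j→2,q→3 3:j→3,q→3 [Hopcroft].
'jqq': N↓-sim [27, 26, 24, 19] end={s0,s10,s11,s13,s14,s15,s17,s18,s20,s21,s22,s23,…} — reject; 3/3 deletions ∈↓L.
1 obstructions.

min(Σ*\↓L) = [jqq].


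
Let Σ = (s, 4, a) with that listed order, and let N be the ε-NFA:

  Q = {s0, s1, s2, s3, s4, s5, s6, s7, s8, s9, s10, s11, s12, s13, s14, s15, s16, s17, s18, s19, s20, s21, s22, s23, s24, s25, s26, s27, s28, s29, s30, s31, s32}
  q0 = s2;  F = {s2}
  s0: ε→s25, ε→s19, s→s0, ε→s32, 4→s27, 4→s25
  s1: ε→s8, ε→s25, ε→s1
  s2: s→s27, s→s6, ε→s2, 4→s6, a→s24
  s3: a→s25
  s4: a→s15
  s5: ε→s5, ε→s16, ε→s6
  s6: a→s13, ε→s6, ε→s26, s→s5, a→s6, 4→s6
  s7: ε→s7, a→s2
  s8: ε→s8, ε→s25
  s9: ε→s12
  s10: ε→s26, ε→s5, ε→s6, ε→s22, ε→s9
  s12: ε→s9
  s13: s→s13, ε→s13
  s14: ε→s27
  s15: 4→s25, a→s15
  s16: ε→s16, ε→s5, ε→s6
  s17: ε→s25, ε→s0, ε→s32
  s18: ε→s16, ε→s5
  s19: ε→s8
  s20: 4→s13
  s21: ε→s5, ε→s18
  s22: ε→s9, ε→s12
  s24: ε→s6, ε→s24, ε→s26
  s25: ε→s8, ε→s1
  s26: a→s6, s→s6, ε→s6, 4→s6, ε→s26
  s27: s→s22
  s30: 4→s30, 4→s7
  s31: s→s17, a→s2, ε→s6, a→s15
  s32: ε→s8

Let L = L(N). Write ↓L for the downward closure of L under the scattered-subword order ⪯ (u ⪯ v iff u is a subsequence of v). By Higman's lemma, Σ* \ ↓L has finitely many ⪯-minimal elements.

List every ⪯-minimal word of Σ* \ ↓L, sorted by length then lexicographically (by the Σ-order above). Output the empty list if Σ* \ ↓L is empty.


A = [s, 4, a].

|Q|=33, |F|=1, |δ|=73 (46 ε).
min D↑ (2 st, q0=0, F={1}): 0:s→1,4→1,a→1 1:s→1,4→1,a→1 [Hopcroft].
's': |S_i|=[11, 9] end={s12,s13,s16,s22,s26,s27,s5,s6,s9} — reject; 1/1 del acc.
'4': N↓-sim [11, 5] end={s13,s16,s26,s5,s6} — reject; 1/1 deletions ∈↓L.
'a': N↓-sim [11, 6] end={s13,s16,s24,s26,s5,s6} — reject; 1/1 deletions ∈↓L.
3 minimals (antichain).


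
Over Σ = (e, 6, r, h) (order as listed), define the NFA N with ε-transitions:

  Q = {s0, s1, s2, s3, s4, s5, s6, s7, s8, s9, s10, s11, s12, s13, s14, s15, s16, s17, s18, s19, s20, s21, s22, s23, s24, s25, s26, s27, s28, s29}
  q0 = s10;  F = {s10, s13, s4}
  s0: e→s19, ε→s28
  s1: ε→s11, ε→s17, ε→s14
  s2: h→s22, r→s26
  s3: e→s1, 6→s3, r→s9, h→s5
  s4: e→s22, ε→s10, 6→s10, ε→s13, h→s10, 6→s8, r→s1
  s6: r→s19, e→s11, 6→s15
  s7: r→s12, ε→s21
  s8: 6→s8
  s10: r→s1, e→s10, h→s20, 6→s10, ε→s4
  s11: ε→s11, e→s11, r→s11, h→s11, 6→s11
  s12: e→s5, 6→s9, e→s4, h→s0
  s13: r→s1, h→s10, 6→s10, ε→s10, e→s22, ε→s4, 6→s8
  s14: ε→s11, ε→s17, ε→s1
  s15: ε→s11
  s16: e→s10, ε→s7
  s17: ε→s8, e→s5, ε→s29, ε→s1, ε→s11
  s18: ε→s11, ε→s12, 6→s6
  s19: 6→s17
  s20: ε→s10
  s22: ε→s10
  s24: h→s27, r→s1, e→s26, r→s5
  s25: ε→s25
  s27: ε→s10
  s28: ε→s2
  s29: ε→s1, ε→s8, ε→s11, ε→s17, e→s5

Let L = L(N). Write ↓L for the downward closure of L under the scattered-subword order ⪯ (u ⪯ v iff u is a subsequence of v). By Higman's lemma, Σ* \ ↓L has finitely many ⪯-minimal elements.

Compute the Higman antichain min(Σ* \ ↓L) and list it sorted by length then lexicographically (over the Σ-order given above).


Antichain: [r].

|Q|=30, |F|=3, |δ|=74 (31 ε).
min D↑ (2 st, q0=0, F={1}): 0:e→0,6→0,r→1,h→0 1:e→1,6→1,r→1,h→1 (ε-aug+det+¬).
'r': N↓-sim [12, 7] end={s1,s11,s14,s17,s29,s5,s8} — reject; 1/1 deletions ∈↓L.
1 obstructions.


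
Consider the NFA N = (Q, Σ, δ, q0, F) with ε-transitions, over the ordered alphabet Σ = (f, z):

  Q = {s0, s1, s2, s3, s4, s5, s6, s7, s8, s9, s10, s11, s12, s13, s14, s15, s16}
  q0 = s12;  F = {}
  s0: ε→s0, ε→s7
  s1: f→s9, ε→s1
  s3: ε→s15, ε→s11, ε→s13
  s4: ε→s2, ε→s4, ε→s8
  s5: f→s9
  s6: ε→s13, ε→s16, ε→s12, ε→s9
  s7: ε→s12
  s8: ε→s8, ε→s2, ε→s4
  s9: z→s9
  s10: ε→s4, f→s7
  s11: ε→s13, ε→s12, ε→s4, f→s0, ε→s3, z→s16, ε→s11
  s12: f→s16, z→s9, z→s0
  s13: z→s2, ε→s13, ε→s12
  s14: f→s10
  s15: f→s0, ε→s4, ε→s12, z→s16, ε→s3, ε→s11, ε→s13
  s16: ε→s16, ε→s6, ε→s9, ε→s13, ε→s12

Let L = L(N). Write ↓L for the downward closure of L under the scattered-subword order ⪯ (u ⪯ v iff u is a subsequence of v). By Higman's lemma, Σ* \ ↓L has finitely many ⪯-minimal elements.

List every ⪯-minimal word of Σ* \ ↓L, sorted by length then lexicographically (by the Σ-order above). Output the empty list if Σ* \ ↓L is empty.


|Q|=17, |F|=0, |δ|=48 (35 ε).
min D↑ (1 st, q0=0, F={0}): 0:f→0,z→0 (ε-aug+det+¬).
ε ∈ L(D↑) ⇒ ↓L = ∅.

Antichain: [ε].


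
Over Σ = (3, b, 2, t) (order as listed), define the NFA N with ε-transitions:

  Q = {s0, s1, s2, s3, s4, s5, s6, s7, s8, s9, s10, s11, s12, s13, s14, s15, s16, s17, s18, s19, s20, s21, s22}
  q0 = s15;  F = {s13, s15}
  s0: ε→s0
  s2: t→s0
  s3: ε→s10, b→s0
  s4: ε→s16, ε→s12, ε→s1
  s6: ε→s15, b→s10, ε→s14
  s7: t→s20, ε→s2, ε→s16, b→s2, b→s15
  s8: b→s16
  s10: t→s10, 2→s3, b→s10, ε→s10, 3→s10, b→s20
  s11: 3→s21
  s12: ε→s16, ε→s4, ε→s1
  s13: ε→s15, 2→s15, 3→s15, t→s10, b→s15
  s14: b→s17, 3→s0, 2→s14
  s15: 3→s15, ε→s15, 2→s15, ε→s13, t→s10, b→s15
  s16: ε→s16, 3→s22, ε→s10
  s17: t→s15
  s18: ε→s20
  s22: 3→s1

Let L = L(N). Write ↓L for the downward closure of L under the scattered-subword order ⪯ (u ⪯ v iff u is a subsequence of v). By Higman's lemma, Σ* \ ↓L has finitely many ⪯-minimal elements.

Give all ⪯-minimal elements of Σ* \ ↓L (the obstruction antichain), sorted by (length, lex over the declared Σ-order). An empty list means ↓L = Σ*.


Antichain: [t].

|Q|=23, |F|=2, |δ|=46 (19 ε).
min D↑ (2 st, q0=0, F={1}): 0:3→0,b→0,2→0,t→1 1:3→1,b→1,2→1,t→1 [Hopcroft].
't': |S_i|=[6, 4] end={s0,s10,s20,s3} ∉↓L; 1/1 deletions ∈↓L.
1 minimals (antichain).


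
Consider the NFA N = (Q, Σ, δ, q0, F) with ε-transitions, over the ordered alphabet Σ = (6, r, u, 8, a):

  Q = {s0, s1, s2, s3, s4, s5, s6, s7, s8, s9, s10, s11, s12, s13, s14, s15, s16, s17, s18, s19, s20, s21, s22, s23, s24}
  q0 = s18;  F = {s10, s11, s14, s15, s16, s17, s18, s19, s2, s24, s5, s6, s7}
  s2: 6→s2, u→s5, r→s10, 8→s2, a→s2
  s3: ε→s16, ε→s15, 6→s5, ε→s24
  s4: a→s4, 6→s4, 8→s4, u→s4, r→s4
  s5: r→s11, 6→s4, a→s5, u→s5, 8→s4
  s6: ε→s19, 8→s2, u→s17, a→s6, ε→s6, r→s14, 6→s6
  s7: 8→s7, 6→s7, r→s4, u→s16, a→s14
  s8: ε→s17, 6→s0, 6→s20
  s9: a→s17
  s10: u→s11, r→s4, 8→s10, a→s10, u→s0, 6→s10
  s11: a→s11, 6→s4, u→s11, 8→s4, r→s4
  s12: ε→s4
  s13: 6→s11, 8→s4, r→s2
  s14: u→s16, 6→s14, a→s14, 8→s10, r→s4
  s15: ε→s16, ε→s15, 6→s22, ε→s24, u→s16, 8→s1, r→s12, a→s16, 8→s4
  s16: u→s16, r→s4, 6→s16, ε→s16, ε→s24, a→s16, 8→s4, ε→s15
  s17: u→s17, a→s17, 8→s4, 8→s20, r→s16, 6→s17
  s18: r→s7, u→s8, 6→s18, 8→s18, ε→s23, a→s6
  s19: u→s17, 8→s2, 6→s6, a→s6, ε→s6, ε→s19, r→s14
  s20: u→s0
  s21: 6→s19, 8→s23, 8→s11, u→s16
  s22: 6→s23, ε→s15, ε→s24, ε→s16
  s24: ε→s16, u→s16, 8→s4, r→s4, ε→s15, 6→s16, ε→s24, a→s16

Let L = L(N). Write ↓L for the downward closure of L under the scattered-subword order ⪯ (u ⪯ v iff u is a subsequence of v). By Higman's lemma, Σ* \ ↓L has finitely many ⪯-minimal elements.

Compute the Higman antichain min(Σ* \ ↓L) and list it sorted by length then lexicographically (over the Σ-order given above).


|Q|=25, |F|=13, |δ|=108 (22 ε).
min D↑ (11 st, q0=0, F={4}): 0:6→0,r→1,u→2,8→0,a→3 1:6→1,r→4,u→5,8→1,a→6 2:6→2,r→5,u→2,8→4,a→2 3:6→3,r→6,u→2,8→7,a→3 4:6→4,r→4,u→4,8→4,a→4 5:6→5,r→4,u→5,8→4,a→5 6:6→6,r→4,u→5,8→8,a→6 7:6→7,r→8,u→9,8→7,a→7 8:6→8,r→4,u→10,8→8,a→8 9:6→4,r→10,u→9,8→4,a→9 10:6→4,r→4,u→10,8→4,a→10 [Hopcroft].
'rr': |S_i|=[21, 13, 2] end={s12,s4} — reject; 2/2 del acc.
'u8': run [21, 14, 4] end={s0,s1,s20,s4} rej; 2/2 del acc.
'a8u6': run [21, 18, 8, 4, 1] end={s4} rej; 4/4 deletions ∈↓L.
3 words, ⪯-incomp.

min(Σ*\↓L) = [rr, u8, a8u6].


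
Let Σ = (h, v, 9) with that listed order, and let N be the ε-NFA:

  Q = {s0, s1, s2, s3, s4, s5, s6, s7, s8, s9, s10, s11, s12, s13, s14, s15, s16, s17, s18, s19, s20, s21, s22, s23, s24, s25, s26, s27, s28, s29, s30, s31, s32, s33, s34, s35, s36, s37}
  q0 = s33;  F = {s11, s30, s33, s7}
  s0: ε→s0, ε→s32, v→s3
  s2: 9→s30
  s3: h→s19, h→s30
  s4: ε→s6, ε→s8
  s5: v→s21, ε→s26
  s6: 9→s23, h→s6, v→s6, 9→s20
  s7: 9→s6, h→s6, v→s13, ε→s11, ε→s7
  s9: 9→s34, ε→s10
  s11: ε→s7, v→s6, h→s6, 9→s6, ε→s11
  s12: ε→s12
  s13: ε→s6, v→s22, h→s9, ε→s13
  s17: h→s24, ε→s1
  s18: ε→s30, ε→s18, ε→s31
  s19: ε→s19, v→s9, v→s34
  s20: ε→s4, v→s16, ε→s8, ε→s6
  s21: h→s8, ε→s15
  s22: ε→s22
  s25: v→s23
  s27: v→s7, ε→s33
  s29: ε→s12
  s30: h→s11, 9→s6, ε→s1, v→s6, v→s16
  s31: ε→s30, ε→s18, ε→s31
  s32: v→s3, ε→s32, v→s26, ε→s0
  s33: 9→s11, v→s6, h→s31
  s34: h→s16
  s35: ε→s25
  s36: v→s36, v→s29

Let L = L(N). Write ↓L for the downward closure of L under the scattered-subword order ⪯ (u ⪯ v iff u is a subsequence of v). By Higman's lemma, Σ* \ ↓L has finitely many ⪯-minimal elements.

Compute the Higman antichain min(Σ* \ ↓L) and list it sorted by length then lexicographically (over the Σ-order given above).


min(Σ*\↓L) = [v, h9, 9h, 99, hhh].

|Q|=38, |F|=4, |δ|=69 (32 ε).
min D↑ (4 st, q0=0, F={2}): 0:h→1,v→2,9→3 1:h→3,v→2,9→2 2:h→2,v→2,9→2 3:h→2,v→2,9→2 [Hopcroft].
'v': N↓-sim [18, 11] end={s10,s13,s16,s20,s22,s23,s34,s4,s6,s8,s9} ∉↓L; 1/1 single-dels accept.
'h9': N↓-sim [18, 17, 7] end={s16,s20,s23,s34,s4,s6,s8} rej; 2/2 deletions ∈↓L.
'9h': run [18, 13, 9] end={s10,s16,s20,s23,s34,s4,s6,s8,s9} rej; 2/2 single-dels accept.
'99': run [18, 13, 7] end={s16,s20,s23,s34,s4,s6,s8} ∉↓L; 2/2 single-dels accept.
'hhh': |S_i|=[18, 17, 13, 9] end={s10,s16,s20,s23,s34,s4,s6,s8,s9} — reject; 3/3 deletions ∈↓L.
5 minimals (antichain).


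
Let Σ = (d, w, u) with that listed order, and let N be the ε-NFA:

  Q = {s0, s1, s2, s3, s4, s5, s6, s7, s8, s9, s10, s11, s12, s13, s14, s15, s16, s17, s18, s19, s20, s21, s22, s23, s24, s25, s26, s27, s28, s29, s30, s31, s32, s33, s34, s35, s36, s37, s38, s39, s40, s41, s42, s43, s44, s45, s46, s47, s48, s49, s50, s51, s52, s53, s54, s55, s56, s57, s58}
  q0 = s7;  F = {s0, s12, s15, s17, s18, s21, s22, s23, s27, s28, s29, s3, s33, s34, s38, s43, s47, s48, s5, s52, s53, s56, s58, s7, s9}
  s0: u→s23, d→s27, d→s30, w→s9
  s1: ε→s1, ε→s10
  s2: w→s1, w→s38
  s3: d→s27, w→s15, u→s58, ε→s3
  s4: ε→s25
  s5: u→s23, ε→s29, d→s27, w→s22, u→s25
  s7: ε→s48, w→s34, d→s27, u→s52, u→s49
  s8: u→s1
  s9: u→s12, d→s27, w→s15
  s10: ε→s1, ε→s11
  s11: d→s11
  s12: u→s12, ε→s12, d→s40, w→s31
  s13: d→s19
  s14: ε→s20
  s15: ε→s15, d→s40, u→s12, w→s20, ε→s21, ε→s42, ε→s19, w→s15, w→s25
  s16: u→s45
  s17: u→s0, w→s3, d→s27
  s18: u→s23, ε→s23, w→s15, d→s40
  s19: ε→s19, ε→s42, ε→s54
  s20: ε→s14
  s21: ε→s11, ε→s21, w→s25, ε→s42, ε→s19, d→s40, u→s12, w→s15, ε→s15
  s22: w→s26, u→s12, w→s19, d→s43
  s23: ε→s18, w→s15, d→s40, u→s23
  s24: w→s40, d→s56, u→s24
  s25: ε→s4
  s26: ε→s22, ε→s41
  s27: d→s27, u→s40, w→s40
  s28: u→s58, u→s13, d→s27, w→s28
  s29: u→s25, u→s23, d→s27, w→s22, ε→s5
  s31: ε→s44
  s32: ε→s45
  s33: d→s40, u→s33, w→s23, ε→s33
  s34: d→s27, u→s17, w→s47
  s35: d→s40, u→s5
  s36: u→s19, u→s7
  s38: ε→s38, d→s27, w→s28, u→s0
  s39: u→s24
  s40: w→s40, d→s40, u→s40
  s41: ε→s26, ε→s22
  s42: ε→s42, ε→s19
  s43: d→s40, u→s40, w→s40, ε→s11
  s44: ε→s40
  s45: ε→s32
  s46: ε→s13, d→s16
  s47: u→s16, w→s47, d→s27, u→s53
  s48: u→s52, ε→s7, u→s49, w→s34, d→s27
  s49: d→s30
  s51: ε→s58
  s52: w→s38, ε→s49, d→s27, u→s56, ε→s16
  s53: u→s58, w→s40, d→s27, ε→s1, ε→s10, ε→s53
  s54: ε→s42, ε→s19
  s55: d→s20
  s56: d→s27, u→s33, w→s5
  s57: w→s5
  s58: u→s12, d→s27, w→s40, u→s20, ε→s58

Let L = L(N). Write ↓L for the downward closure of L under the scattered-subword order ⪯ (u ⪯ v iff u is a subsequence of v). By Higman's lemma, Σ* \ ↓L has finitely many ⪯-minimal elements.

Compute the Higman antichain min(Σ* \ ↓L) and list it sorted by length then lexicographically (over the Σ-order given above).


min(Σ*\↓L) = [dw, du, wwuw, uuud, wuwwd, uuwwdd].

|Q|=59, |F|=25, |δ|=159 (51 ε).
min D↑ (22 st, q0=0, F={4}): 0:d→1,w→2,u→3 1:d→1,w→4,u→4 2:d→1,w→5,u→6 3:d→1,w→7,u→8 4:d→4,w→4,u→4 5:d→1,w→5,u→9 6:d→1,w→10,u→11 7:d→1,w→12,u→11 8:d→1,w→13,u→14 9:d→1,w→4,u→15 10:d→1,w→16,u→15 11:d→1,w→17,u→18 12:d→1,w→12,u→15 13:d→1,w→19,u→18 14:d→4,w→18,u→14 15:d→1,w→4,u→20 16:d→4,w→16,u→20 17:d→1,w→16,u→20 18:d→4,w→16,u→18 19:d→21,w→19,u→20 20:d→4,w→4,u→20 21:d→4,w→4,u→4 (ε-aug+det+¬).
'dw': run [46, 8, 1] end={s40} ∉↓L; 2/2 deletions ∈↓L.
'du': run [46, 8, 1] end={s40} ∉↓L; 2/2 deletions ∈↓L.
'wwuw': |S_i|=[46, 40, 31, 19, 3] end={s31,s40,s44} ∉↓L; 4/4 deletions ∈↓L.
'uuud': run [46, 42, 32, 17, 2] end={s11,s40} ∉↓L; 4/4 del acc.
'wuwwd': N↓-sim [46, 40, 30, 18, 14, 2] end={s11,s40} ∉↓L; 5/5 single-dels accept.
'uuwwdd': run [46, 42, 32, 24, 18, 3, 2] end={s11,s40} rej; 6/6 deletions ∈↓L.
6 minimals (antichain).
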